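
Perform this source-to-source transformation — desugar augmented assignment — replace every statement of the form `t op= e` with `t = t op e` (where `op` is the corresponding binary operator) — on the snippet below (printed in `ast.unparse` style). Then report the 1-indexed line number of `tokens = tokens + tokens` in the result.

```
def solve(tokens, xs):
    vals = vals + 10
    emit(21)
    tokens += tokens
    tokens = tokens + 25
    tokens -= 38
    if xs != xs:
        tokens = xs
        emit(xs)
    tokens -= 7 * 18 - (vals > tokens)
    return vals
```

Transformed code:
def solve(tokens, xs):
    vals = vals + 10
    emit(21)
    tokens = tokens + tokens
    tokens = tokens + 25
    tokens = tokens - 38
    if xs != xs:
        tokens = xs
        emit(xs)
    tokens = tokens - (7 * 18 - (vals > tokens))
    return vals

4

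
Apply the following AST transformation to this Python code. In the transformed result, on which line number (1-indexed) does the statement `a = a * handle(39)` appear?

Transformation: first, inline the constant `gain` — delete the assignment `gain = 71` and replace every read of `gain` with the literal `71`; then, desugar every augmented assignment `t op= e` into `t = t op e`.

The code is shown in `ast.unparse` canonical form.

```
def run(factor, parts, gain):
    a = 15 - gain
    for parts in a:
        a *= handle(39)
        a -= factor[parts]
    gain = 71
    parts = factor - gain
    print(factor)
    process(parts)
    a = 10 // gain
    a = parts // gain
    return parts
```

Transformed code:
def run(factor, parts, gain):
    a = 15 - 71
    for parts in a:
        a = a * handle(39)
        a = a - factor[parts]
    parts = factor - 71
    print(factor)
    process(parts)
    a = 10 // 71
    a = parts // 71
    return parts

4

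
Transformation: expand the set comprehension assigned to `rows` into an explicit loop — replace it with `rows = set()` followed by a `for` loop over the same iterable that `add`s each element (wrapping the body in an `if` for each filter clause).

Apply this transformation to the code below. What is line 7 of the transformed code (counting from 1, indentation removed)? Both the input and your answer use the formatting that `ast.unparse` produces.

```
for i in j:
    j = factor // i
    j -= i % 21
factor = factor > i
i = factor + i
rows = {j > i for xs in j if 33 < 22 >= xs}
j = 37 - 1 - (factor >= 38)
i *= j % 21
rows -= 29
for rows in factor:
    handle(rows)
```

Transformed code:
for i in j:
    j = factor // i
    j -= i % 21
factor = factor > i
i = factor + i
rows = set()
for xs in j:
    if 33 < 22 >= xs:
        rows.add(j > i)
j = 37 - 1 - (factor >= 38)
i *= j % 21
rows -= 29
for rows in factor:
    handle(rows)

for xs in j:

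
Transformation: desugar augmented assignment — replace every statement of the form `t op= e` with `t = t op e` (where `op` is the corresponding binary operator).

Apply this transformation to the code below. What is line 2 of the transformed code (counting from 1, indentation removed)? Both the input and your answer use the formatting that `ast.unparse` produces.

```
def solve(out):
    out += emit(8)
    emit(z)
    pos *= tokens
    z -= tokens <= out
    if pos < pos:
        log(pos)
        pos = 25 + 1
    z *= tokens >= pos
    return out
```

Transformed code:
def solve(out):
    out = out + emit(8)
    emit(z)
    pos = pos * tokens
    z = z - (tokens <= out)
    if pos < pos:
        log(pos)
        pos = 25 + 1
    z = z * (tokens >= pos)
    return out

out = out + emit(8)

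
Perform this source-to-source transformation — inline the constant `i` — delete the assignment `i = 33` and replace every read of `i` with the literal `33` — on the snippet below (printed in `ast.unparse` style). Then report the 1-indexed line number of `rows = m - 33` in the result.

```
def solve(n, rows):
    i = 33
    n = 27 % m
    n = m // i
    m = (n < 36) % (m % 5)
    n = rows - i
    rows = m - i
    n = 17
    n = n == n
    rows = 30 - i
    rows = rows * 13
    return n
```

6

Transformed code:
def solve(n, rows):
    n = 27 % m
    n = m // 33
    m = (n < 36) % (m % 5)
    n = rows - 33
    rows = m - 33
    n = 17
    n = n == n
    rows = 30 - 33
    rows = rows * 13
    return n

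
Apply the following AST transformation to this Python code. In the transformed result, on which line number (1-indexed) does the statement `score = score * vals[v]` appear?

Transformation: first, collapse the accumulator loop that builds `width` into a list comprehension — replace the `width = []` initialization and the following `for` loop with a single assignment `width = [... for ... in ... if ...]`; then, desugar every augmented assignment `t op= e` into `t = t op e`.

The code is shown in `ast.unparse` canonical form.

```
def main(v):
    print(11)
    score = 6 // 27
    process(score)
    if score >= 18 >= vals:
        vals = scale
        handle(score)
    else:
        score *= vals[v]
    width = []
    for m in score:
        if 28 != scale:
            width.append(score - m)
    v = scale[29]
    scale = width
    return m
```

9

Transformed code:
def main(v):
    print(11)
    score = 6 // 27
    process(score)
    if score >= 18 >= vals:
        vals = scale
        handle(score)
    else:
        score = score * vals[v]
    width = [score - m for m in score if 28 != scale]
    v = scale[29]
    scale = width
    return m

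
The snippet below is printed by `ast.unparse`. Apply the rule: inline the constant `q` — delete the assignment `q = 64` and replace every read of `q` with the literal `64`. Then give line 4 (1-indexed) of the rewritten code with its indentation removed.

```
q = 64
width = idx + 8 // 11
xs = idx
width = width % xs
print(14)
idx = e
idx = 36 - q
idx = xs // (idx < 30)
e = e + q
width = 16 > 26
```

Transformed code:
width = idx + 8 // 11
xs = idx
width = width % xs
print(14)
idx = e
idx = 36 - 64
idx = xs // (idx < 30)
e = e + 64
width = 16 > 26

print(14)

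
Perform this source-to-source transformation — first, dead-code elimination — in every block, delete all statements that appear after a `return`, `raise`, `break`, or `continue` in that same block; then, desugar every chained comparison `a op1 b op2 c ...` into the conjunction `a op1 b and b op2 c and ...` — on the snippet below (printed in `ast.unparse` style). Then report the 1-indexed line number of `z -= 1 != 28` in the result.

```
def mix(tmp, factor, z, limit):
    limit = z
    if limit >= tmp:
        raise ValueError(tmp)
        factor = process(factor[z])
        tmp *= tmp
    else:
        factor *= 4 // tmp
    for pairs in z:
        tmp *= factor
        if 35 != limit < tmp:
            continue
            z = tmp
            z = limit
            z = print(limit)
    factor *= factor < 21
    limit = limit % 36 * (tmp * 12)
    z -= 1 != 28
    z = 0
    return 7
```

13

Transformed code:
def mix(tmp, factor, z, limit):
    limit = z
    if limit >= tmp:
        raise ValueError(tmp)
    else:
        factor *= 4 // tmp
    for pairs in z:
        tmp *= factor
        if 35 != limit and limit < tmp:
            continue
    factor *= factor < 21
    limit = limit % 36 * (tmp * 12)
    z -= 1 != 28
    z = 0
    return 7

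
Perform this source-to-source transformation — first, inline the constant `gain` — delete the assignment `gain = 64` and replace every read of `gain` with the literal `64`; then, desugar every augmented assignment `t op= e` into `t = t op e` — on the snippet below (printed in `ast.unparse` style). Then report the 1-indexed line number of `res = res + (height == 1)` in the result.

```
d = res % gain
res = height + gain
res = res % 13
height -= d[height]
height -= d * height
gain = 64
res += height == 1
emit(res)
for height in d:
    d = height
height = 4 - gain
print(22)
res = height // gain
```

Transformed code:
d = res % 64
res = height + 64
res = res % 13
height = height - d[height]
height = height - d * height
res = res + (height == 1)
emit(res)
for height in d:
    d = height
height = 4 - 64
print(22)
res = height // 64

6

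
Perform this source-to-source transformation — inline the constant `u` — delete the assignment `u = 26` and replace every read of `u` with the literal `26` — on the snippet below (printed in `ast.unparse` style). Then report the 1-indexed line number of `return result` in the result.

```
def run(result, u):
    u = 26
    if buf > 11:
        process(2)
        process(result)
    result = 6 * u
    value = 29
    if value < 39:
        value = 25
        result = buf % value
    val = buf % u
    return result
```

Transformed code:
def run(result, u):
    if buf > 11:
        process(2)
        process(result)
    result = 6 * 26
    value = 29
    if value < 39:
        value = 25
        result = buf % value
    val = buf % 26
    return result

11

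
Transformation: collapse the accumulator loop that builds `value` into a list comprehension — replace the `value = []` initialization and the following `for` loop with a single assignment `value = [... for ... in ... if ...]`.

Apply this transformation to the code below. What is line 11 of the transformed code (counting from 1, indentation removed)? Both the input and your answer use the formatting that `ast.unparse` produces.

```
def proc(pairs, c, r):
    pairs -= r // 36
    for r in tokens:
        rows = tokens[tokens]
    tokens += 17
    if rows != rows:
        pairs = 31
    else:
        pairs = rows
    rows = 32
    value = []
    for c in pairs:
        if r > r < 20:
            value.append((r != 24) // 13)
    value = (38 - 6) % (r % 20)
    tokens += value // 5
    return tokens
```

Transformed code:
def proc(pairs, c, r):
    pairs -= r // 36
    for r in tokens:
        rows = tokens[tokens]
    tokens += 17
    if rows != rows:
        pairs = 31
    else:
        pairs = rows
    rows = 32
    value = [(r != 24) // 13 for c in pairs if r > r < 20]
    value = (38 - 6) % (r % 20)
    tokens += value // 5
    return tokens

value = [(r != 24) // 13 for c in pairs if r > r < 20]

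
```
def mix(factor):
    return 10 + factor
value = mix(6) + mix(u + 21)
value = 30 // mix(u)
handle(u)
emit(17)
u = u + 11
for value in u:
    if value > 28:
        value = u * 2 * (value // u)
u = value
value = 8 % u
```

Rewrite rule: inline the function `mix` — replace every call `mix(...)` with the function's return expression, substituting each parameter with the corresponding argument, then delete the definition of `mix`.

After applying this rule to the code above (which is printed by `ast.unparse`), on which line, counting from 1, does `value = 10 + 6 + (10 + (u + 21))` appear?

Transformed code:
value = 10 + 6 + (10 + (u + 21))
value = 30 // (10 + u)
handle(u)
emit(17)
u = u + 11
for value in u:
    if value > 28:
        value = u * 2 * (value // u)
u = value
value = 8 % u

1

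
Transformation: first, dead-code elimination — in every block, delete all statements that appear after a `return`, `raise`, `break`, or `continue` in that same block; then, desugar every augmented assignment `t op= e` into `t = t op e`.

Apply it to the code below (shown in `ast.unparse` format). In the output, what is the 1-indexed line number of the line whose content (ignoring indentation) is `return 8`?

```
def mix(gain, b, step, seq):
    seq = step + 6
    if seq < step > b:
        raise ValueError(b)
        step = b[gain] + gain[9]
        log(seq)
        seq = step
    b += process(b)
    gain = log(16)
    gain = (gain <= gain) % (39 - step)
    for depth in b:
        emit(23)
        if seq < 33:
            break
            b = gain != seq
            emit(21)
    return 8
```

12

Transformed code:
def mix(gain, b, step, seq):
    seq = step + 6
    if seq < step > b:
        raise ValueError(b)
    b = b + process(b)
    gain = log(16)
    gain = (gain <= gain) % (39 - step)
    for depth in b:
        emit(23)
        if seq < 33:
            break
    return 8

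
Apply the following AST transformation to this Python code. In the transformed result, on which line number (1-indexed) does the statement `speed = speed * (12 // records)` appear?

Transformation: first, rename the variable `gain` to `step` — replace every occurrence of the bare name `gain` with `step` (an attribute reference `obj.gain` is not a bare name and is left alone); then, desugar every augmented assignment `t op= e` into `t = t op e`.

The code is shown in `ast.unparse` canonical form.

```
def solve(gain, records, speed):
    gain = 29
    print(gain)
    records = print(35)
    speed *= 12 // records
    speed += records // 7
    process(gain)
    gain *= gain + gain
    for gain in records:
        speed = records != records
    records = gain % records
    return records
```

Transformed code:
def solve(step, records, speed):
    step = 29
    print(step)
    records = print(35)
    speed = speed * (12 // records)
    speed = speed + records // 7
    process(step)
    step = step * (step + step)
    for step in records:
        speed = records != records
    records = step % records
    return records

5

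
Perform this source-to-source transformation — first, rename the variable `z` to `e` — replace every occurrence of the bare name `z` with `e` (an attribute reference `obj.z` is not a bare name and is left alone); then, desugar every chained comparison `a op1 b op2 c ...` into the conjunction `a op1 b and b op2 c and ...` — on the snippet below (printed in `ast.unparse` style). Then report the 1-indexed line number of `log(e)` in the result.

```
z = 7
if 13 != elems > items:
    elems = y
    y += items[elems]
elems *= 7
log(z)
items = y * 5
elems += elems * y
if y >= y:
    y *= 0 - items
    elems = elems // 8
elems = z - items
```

Transformed code:
e = 7
if 13 != elems and elems > items:
    elems = y
    y += items[elems]
elems *= 7
log(e)
items = y * 5
elems += elems * y
if y >= y:
    y *= 0 - items
    elems = elems // 8
elems = e - items

6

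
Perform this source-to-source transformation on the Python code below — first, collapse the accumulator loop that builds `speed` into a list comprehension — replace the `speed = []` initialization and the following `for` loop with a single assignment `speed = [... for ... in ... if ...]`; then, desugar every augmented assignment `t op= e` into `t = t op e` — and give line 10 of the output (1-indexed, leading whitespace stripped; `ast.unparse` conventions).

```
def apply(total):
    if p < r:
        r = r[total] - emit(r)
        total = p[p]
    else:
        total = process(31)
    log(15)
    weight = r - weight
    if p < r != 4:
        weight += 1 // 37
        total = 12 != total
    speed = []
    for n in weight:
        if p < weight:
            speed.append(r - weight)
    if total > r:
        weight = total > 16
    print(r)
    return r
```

weight = weight + 1 // 37

Transformed code:
def apply(total):
    if p < r:
        r = r[total] - emit(r)
        total = p[p]
    else:
        total = process(31)
    log(15)
    weight = r - weight
    if p < r != 4:
        weight = weight + 1 // 37
        total = 12 != total
    speed = [r - weight for n in weight if p < weight]
    if total > r:
        weight = total > 16
    print(r)
    return r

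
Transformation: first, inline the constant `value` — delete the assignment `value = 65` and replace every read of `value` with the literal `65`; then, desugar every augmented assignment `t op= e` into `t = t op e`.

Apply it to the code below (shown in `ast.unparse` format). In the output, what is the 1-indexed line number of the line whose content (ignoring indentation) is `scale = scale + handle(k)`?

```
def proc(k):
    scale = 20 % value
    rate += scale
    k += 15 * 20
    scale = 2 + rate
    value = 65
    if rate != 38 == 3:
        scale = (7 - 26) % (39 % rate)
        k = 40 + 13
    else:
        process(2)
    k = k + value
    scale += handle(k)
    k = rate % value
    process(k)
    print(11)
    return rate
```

Transformed code:
def proc(k):
    scale = 20 % 65
    rate = rate + scale
    k = k + 15 * 20
    scale = 2 + rate
    if rate != 38 == 3:
        scale = (7 - 26) % (39 % rate)
        k = 40 + 13
    else:
        process(2)
    k = k + 65
    scale = scale + handle(k)
    k = rate % 65
    process(k)
    print(11)
    return rate

12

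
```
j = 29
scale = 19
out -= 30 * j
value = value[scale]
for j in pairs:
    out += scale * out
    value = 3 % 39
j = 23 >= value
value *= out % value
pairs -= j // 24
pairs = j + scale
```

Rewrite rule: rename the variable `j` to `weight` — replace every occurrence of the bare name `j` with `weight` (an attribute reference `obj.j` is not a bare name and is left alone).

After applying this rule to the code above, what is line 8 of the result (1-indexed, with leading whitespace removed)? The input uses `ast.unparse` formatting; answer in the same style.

weight = 23 >= value

Transformed code:
weight = 29
scale = 19
out -= 30 * weight
value = value[scale]
for weight in pairs:
    out += scale * out
    value = 3 % 39
weight = 23 >= value
value *= out % value
pairs -= weight // 24
pairs = weight + scale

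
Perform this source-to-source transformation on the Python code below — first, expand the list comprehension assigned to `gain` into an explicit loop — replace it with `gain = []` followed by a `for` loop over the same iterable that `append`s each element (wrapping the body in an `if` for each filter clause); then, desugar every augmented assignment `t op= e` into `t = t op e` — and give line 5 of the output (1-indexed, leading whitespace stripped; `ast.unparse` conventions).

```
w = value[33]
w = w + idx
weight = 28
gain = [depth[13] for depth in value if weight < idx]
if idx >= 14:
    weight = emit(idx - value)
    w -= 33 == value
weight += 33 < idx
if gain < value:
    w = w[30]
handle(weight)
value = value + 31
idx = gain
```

Transformed code:
w = value[33]
w = w + idx
weight = 28
gain = []
for depth in value:
    if weight < idx:
        gain.append(depth[13])
if idx >= 14:
    weight = emit(idx - value)
    w = w - (33 == value)
weight = weight + (33 < idx)
if gain < value:
    w = w[30]
handle(weight)
value = value + 31
idx = gain

for depth in value:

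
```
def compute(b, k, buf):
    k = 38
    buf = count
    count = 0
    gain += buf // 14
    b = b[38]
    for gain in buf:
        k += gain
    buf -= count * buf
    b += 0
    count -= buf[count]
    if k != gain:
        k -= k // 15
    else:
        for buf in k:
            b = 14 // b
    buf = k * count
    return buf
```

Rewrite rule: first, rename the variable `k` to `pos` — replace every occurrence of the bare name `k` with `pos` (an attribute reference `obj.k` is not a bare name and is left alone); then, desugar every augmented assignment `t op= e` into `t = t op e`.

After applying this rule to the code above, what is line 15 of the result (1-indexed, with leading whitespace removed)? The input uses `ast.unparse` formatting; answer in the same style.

for buf in pos:

Transformed code:
def compute(b, pos, buf):
    pos = 38
    buf = count
    count = 0
    gain = gain + buf // 14
    b = b[38]
    for gain in buf:
        pos = pos + gain
    buf = buf - count * buf
    b = b + 0
    count = count - buf[count]
    if pos != gain:
        pos = pos - pos // 15
    else:
        for buf in pos:
            b = 14 // b
    buf = pos * count
    return buf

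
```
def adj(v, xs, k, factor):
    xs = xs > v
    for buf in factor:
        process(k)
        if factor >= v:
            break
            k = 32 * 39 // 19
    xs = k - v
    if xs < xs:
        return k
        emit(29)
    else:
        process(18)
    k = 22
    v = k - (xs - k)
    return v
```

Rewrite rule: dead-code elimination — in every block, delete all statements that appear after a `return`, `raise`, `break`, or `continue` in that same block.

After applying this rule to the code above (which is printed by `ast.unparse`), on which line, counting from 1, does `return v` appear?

Transformed code:
def adj(v, xs, k, factor):
    xs = xs > v
    for buf in factor:
        process(k)
        if factor >= v:
            break
    xs = k - v
    if xs < xs:
        return k
    else:
        process(18)
    k = 22
    v = k - (xs - k)
    return v

14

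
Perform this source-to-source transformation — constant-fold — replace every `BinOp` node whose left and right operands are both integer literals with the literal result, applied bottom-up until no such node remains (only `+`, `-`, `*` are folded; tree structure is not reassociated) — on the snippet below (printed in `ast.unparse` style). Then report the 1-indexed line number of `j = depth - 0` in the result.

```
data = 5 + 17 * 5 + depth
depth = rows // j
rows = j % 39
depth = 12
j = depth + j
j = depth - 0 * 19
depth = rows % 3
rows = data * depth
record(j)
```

Transformed code:
data = 90 + depth
depth = rows // j
rows = j % 39
depth = 12
j = depth + j
j = depth - 0
depth = rows % 3
rows = data * depth
record(j)

6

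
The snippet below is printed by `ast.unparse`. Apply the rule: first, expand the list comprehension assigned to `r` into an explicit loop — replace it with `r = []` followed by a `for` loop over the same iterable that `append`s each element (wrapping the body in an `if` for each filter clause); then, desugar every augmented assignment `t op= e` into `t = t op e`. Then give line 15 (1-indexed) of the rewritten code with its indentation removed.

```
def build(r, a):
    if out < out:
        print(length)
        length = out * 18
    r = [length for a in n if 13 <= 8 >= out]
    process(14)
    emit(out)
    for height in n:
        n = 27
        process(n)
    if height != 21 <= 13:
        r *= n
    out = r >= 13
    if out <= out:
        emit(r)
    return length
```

Transformed code:
def build(r, a):
    if out < out:
        print(length)
        length = out * 18
    r = []
    for a in n:
        if 13 <= 8 >= out:
            r.append(length)
    process(14)
    emit(out)
    for height in n:
        n = 27
        process(n)
    if height != 21 <= 13:
        r = r * n
    out = r >= 13
    if out <= out:
        emit(r)
    return length

r = r * n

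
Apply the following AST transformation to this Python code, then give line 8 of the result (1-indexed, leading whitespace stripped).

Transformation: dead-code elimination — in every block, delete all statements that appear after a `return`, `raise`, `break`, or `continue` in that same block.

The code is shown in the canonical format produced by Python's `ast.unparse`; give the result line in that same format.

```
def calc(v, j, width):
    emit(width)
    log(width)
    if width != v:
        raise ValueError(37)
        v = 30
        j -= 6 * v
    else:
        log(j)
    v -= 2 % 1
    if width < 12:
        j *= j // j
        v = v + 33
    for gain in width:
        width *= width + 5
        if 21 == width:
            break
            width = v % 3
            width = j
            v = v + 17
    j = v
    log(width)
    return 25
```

Transformed code:
def calc(v, j, width):
    emit(width)
    log(width)
    if width != v:
        raise ValueError(37)
    else:
        log(j)
    v -= 2 % 1
    if width < 12:
        j *= j // j
        v = v + 33
    for gain in width:
        width *= width + 5
        if 21 == width:
            break
    j = v
    log(width)
    return 25

v -= 2 % 1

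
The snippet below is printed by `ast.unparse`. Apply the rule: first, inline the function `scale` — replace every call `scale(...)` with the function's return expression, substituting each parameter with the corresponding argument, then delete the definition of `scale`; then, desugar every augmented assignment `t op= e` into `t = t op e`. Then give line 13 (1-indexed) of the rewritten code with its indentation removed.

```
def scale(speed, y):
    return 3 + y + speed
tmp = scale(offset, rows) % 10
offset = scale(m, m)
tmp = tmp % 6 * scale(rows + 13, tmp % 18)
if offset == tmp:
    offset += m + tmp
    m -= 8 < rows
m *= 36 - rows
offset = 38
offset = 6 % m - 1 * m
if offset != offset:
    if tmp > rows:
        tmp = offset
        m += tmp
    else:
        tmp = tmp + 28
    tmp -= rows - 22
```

Transformed code:
tmp = (3 + rows + offset) % 10
offset = 3 + m + m
tmp = tmp % 6 * (3 + tmp % 18 + (rows + 13))
if offset == tmp:
    offset = offset + (m + tmp)
    m = m - (8 < rows)
m = m * (36 - rows)
offset = 38
offset = 6 % m - 1 * m
if offset != offset:
    if tmp > rows:
        tmp = offset
        m = m + tmp
    else:
        tmp = tmp + 28
    tmp = tmp - (rows - 22)

m = m + tmp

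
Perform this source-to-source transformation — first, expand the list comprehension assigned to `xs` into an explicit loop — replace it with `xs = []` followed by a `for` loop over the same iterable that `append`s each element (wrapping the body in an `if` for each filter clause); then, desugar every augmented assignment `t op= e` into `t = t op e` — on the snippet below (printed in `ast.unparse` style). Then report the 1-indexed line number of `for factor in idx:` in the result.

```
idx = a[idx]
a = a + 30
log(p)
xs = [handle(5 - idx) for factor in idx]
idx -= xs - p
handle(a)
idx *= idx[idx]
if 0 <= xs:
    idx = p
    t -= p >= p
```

Transformed code:
idx = a[idx]
a = a + 30
log(p)
xs = []
for factor in idx:
    xs.append(handle(5 - idx))
idx = idx - (xs - p)
handle(a)
idx = idx * idx[idx]
if 0 <= xs:
    idx = p
    t = t - (p >= p)

5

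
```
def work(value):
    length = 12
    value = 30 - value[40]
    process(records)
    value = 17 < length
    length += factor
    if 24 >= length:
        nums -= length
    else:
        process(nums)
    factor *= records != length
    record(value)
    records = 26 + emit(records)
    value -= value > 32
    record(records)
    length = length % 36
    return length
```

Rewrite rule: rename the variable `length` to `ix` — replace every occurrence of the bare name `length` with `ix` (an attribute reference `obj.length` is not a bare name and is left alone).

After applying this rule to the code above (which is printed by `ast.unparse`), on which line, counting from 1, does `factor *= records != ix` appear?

Transformed code:
def work(value):
    ix = 12
    value = 30 - value[40]
    process(records)
    value = 17 < ix
    ix += factor
    if 24 >= ix:
        nums -= ix
    else:
        process(nums)
    factor *= records != ix
    record(value)
    records = 26 + emit(records)
    value -= value > 32
    record(records)
    ix = ix % 36
    return ix

11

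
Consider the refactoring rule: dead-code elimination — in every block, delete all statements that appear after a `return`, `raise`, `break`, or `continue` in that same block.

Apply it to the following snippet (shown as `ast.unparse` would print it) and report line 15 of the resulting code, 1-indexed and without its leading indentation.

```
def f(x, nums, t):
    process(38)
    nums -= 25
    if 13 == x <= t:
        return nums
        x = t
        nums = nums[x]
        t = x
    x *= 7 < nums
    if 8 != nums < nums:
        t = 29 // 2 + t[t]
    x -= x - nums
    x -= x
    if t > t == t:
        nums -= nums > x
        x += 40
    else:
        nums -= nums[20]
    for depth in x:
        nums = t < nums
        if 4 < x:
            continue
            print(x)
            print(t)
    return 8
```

nums -= nums[20]

Transformed code:
def f(x, nums, t):
    process(38)
    nums -= 25
    if 13 == x <= t:
        return nums
    x *= 7 < nums
    if 8 != nums < nums:
        t = 29 // 2 + t[t]
    x -= x - nums
    x -= x
    if t > t == t:
        nums -= nums > x
        x += 40
    else:
        nums -= nums[20]
    for depth in x:
        nums = t < nums
        if 4 < x:
            continue
    return 8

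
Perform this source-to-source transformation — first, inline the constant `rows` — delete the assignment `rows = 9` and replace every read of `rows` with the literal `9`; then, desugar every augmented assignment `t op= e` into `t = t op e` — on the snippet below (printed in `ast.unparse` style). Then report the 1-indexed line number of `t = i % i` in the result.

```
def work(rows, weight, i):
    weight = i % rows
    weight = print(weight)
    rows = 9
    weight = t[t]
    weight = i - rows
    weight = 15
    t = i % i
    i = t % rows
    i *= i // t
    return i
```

Transformed code:
def work(rows, weight, i):
    weight = i % 9
    weight = print(weight)
    weight = t[t]
    weight = i - 9
    weight = 15
    t = i % i
    i = t % 9
    i = i * (i // t)
    return i

7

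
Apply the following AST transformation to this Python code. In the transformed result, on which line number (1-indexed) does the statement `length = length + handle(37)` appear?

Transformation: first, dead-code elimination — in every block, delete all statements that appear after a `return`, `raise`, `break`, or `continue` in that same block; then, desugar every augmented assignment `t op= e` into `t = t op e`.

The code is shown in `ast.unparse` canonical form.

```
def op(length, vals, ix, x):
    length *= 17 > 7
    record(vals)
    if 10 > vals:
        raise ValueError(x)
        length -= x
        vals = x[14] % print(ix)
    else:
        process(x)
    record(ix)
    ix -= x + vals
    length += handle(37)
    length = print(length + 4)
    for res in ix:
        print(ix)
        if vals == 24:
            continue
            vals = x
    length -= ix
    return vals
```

10

Transformed code:
def op(length, vals, ix, x):
    length = length * (17 > 7)
    record(vals)
    if 10 > vals:
        raise ValueError(x)
    else:
        process(x)
    record(ix)
    ix = ix - (x + vals)
    length = length + handle(37)
    length = print(length + 4)
    for res in ix:
        print(ix)
        if vals == 24:
            continue
    length = length - ix
    return vals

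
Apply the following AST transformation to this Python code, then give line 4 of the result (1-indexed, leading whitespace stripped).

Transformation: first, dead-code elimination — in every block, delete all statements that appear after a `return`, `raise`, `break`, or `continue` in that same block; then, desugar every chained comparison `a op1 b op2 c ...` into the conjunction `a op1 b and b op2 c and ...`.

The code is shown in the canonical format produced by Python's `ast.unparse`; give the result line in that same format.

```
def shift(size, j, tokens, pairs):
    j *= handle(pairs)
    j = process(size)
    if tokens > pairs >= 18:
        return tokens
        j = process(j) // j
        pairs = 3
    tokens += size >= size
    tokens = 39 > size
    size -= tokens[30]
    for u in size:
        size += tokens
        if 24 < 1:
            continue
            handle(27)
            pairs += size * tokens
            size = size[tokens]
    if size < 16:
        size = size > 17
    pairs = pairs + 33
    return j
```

if tokens > pairs and pairs >= 18:

Transformed code:
def shift(size, j, tokens, pairs):
    j *= handle(pairs)
    j = process(size)
    if tokens > pairs and pairs >= 18:
        return tokens
    tokens += size >= size
    tokens = 39 > size
    size -= tokens[30]
    for u in size:
        size += tokens
        if 24 < 1:
            continue
    if size < 16:
        size = size > 17
    pairs = pairs + 33
    return j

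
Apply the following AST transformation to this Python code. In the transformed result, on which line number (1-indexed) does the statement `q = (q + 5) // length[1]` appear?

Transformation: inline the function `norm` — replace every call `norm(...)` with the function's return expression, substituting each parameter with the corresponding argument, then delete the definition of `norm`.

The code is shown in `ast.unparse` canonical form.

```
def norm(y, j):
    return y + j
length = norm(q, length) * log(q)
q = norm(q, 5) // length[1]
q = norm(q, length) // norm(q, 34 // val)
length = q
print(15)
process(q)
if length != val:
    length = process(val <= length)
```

2

Transformed code:
length = (q + length) * log(q)
q = (q + 5) // length[1]
q = (q + length) // (q + 34 // val)
length = q
print(15)
process(q)
if length != val:
    length = process(val <= length)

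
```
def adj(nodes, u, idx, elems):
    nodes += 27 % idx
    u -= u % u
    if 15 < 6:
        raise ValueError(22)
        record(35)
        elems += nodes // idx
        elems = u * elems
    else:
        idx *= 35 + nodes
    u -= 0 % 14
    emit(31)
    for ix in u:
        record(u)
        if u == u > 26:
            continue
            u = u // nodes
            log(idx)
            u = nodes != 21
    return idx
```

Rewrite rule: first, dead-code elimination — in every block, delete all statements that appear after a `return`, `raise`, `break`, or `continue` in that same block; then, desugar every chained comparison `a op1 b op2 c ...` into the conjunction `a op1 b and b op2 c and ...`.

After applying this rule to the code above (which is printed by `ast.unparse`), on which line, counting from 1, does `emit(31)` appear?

9

Transformed code:
def adj(nodes, u, idx, elems):
    nodes += 27 % idx
    u -= u % u
    if 15 < 6:
        raise ValueError(22)
    else:
        idx *= 35 + nodes
    u -= 0 % 14
    emit(31)
    for ix in u:
        record(u)
        if u == u and u > 26:
            continue
    return idx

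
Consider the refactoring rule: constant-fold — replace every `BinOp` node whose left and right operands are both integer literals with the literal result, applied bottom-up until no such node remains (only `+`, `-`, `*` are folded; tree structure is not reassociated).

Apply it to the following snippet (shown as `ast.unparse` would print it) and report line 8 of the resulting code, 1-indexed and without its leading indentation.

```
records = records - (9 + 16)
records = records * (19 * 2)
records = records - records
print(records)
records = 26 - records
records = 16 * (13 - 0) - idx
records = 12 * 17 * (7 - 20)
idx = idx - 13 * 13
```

Transformed code:
records = records - 25
records = records * 38
records = records - records
print(records)
records = 26 - records
records = 208 - idx
records = -2652
idx = idx - 169

idx = idx - 169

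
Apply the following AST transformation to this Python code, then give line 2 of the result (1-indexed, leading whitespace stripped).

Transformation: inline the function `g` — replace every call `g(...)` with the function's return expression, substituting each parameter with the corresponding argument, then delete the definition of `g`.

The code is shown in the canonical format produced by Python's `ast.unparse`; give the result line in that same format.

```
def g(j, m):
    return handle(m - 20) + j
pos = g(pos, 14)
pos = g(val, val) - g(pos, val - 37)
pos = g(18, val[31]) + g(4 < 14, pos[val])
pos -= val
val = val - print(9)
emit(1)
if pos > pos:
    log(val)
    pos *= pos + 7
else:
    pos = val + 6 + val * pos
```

pos = handle(val - 20) + val - (handle(val - 37 - 20) + pos)

Transformed code:
pos = handle(14 - 20) + pos
pos = handle(val - 20) + val - (handle(val - 37 - 20) + pos)
pos = handle(val[31] - 20) + 18 + (handle(pos[val] - 20) + (4 < 14))
pos -= val
val = val - print(9)
emit(1)
if pos > pos:
    log(val)
    pos *= pos + 7
else:
    pos = val + 6 + val * pos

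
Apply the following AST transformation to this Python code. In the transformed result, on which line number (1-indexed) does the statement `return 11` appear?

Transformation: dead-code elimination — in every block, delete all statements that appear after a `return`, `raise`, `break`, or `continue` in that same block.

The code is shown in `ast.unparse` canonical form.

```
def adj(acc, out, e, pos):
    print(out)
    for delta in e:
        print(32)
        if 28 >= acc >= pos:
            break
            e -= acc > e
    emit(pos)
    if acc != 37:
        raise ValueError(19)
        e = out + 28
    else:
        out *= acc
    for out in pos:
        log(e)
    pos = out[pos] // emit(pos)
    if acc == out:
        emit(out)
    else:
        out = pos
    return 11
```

Transformed code:
def adj(acc, out, e, pos):
    print(out)
    for delta in e:
        print(32)
        if 28 >= acc >= pos:
            break
    emit(pos)
    if acc != 37:
        raise ValueError(19)
    else:
        out *= acc
    for out in pos:
        log(e)
    pos = out[pos] // emit(pos)
    if acc == out:
        emit(out)
    else:
        out = pos
    return 11

19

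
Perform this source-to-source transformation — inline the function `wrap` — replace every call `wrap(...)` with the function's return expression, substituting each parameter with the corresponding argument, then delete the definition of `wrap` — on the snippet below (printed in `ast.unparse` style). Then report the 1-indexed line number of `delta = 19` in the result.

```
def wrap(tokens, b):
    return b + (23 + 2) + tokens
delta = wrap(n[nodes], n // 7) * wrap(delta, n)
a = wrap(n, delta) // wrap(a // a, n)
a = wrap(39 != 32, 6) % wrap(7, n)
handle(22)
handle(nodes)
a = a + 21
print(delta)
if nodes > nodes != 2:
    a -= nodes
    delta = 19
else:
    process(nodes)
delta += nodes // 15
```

Transformed code:
delta = (n // 7 + (23 + 2) + n[nodes]) * (n + (23 + 2) + delta)
a = (delta + (23 + 2) + n) // (n + (23 + 2) + a // a)
a = (6 + (23 + 2) + (39 != 32)) % (n + (23 + 2) + 7)
handle(22)
handle(nodes)
a = a + 21
print(delta)
if nodes > nodes != 2:
    a -= nodes
    delta = 19
else:
    process(nodes)
delta += nodes // 15

10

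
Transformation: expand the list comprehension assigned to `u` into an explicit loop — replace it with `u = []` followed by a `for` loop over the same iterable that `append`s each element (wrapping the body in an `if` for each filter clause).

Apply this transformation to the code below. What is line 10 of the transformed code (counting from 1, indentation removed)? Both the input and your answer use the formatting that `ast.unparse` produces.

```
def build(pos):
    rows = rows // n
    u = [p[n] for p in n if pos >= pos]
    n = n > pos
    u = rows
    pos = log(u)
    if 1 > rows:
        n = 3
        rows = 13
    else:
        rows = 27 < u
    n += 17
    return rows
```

Transformed code:
def build(pos):
    rows = rows // n
    u = []
    for p in n:
        if pos >= pos:
            u.append(p[n])
    n = n > pos
    u = rows
    pos = log(u)
    if 1 > rows:
        n = 3
        rows = 13
    else:
        rows = 27 < u
    n += 17
    return rows

if 1 > rows:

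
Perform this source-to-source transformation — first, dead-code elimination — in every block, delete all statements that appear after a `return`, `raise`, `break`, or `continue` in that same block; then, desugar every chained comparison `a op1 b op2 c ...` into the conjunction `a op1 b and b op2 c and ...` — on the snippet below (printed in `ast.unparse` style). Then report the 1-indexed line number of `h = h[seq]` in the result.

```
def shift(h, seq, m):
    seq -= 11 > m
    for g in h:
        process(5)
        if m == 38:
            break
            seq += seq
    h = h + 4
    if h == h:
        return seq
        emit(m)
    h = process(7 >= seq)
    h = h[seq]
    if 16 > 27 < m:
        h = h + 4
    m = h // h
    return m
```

Transformed code:
def shift(h, seq, m):
    seq -= 11 > m
    for g in h:
        process(5)
        if m == 38:
            break
    h = h + 4
    if h == h:
        return seq
    h = process(7 >= seq)
    h = h[seq]
    if 16 > 27 and 27 < m:
        h = h + 4
    m = h // h
    return m

11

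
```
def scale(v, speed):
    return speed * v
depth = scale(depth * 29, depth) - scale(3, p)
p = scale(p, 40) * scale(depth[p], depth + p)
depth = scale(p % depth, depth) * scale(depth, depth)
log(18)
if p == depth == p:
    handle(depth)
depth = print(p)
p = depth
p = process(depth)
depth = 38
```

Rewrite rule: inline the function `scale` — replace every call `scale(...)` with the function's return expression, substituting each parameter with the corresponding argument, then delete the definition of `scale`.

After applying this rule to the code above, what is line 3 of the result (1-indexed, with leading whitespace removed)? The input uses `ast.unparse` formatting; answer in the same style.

depth = depth * (p % depth) * (depth * depth)

Transformed code:
depth = depth * (depth * 29) - p * 3
p = 40 * p * ((depth + p) * depth[p])
depth = depth * (p % depth) * (depth * depth)
log(18)
if p == depth == p:
    handle(depth)
depth = print(p)
p = depth
p = process(depth)
depth = 38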